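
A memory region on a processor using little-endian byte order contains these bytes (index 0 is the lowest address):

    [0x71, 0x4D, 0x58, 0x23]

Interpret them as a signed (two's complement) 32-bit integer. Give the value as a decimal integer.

592989553

Little-endian: lowest address holds the least-significant byte.
Reassemble most-significant byte first: 23 58 4D 71 → 0x23584D71.
0x23584D71 = 592989553.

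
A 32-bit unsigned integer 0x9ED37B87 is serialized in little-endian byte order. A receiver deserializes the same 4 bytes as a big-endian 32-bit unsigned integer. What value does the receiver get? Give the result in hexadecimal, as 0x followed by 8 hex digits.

Stored little-endian, the bytes at ascending addresses are 87 7B D3 9E.
Read back as big-endian, the last byte is least significant, giving 0x877BD39E.

0x877BD39E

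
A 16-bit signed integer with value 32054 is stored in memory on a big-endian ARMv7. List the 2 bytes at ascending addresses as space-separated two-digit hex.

32054 in hexadecimal, padded to 16 bits, is 0x7D36.
Split into bytes (most-significant first): 7D 36.
Big-endian: lowest address holds the most-significant byte.
So the memory order matches the most-significant-first order: 7D 36.

7D 36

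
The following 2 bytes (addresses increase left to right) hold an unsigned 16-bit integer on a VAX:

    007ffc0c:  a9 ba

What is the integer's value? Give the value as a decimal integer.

Little-endian: lowest address holds the least-significant byte.
Reassemble most-significant byte first: BA A9 → 0xBAA9.
0xBAA9 = 47785.

47785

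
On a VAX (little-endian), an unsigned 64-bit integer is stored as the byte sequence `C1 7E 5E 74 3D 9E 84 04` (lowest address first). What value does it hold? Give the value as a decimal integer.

Little-endian stores the least-significant byte at the lowest address.
Reassemble most-significant byte first: 04 84 9E 3D 74 5E 7E C1 → 0x04849E3D745E7EC1.
0x04849E3D745E7EC1 = 325559059860061889.

325559059860061889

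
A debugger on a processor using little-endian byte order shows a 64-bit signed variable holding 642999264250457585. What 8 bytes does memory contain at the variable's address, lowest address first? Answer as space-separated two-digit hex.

642999264250457585 in hexadecimal, padded to 64 bits, is 0x08EC646C907C6DF1.
Split into bytes (most-significant first): 08 EC 64 6C 90 7C 6D F1.
In little-endian order the low byte comes first in memory.
So at ascending addresses the bytes are F1 6D 7C 90 6C 64 EC 08.

F1 6D 7C 90 6C 64 EC 08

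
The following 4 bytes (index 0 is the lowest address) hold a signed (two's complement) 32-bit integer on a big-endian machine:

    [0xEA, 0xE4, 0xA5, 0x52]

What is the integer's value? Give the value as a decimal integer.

Big-endian: lowest address holds the most-significant byte.
The bytes are already most-significant first: 0xEAE4A552.
Top bit is set, so as a signed 32-bit value this is 0xEAE4A552 − 2^32 = -354114222.

-354114222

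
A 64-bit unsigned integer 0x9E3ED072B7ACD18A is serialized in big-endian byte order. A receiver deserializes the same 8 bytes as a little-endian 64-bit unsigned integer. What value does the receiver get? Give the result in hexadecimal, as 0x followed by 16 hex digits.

Stored big-endian, the bytes at ascending addresses are 9E 3E D0 72 B7 AC D1 8A.
Read back as little-endian, the first byte is least significant, giving 0x8AD1ACB772D03E9E.

0x8AD1ACB772D03E9E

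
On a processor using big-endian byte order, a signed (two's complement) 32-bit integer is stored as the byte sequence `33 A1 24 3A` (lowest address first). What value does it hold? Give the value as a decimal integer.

866198586

Big-endian: lowest address holds the most-significant byte.
The bytes are already most-significant first: 0x33A1243A.
0x33A1243A = 866198586.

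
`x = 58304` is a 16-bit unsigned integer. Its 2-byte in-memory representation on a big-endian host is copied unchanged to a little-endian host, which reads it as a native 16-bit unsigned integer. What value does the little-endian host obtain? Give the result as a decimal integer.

58304 in 16-bit hexadecimal is 0xE3C0.
Stored big-endian, the bytes at ascending addresses are E3 C0.
Read back as little-endian, the first byte is least significant, giving 0xC0E3.
0xC0E3 = 49379.

49379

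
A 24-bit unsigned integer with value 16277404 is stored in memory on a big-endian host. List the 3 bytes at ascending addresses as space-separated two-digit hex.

F8 5F 9C

16277404 in hexadecimal, padded to 24 bits, is 0xF85F9C.
Split into bytes (most-significant first): F8 5F 9C.
Big-endian stores the most-significant byte at the lowest address.
So the memory order matches the most-significant-first order: F8 5F 9C.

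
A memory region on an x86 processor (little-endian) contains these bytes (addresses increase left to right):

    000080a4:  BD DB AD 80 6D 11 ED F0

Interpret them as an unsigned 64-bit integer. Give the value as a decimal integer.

In little-endian order the low byte comes first in memory.
Reassemble most-significant byte first: F0 ED 11 6D 80 AD DB BD → 0xF0ED116D80ADDBBD.
0xF0ED116D80ADDBBD = 17360551300591115197.

17360551300591115197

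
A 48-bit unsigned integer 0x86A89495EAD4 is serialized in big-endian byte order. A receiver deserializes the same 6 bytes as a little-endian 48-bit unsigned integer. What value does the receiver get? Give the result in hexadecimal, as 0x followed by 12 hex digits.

0xD4EA9594A886

Stored big-endian, the bytes at ascending addresses are 86 A8 94 95 EA D4.
Read back as little-endian, the first byte is least significant, giving 0xD4EA9594A886.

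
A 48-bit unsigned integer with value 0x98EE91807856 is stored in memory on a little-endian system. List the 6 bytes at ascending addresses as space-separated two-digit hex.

56 78 80 91 EE 98

Split into bytes (most-significant first): 98 EE 91 80 78 56.
Little-endian stores the least-significant byte at the lowest address.
So at ascending addresses the bytes are 56 78 80 91 EE 98.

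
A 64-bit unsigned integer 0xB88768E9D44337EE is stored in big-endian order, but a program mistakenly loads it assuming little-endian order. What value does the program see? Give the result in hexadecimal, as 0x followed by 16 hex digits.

Stored big-endian, the bytes at ascending addresses are B8 87 68 E9 D4 43 37 EE.
Read back as little-endian, the first byte is least significant, giving 0xEE3743D4E96887B8.

0xEE3743D4E96887B8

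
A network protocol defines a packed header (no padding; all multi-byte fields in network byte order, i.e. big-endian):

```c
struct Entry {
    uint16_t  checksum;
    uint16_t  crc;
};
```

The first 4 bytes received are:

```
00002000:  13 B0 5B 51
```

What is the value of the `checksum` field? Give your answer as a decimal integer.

5040

`checksum` is the first field, at byte offset 0, occupying 2 bytes.
Bytes at offsets 0..1: 13 B0.
In big-endian order the high byte comes first in memory.
The bytes are already most-significant first: 0x13B0.
0x13B0 = 5040.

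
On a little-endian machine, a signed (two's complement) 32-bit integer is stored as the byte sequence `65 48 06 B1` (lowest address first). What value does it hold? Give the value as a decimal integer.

In little-endian order the low byte comes first in memory.
Reassemble most-significant byte first: B1 06 48 65 → 0xB1064865.
Top bit is set, so as a signed 32-bit value this is 0xB1064865 − 2^32 = -1324988315.

-1324988315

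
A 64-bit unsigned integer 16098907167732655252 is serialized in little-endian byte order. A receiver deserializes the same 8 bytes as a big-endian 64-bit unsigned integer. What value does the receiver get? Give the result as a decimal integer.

16098907167732655252 in 64-bit hexadecimal is 0xDF6ACEC5FCB1E494.
Stored little-endian, the bytes at ascending addresses are 94 E4 B1 FC C5 CE 6A DF.
Read back as big-endian, the last byte is least significant, giving 0x94E4B1FCC5CE6ADF.
0x94E4B1FCC5CE6ADF = 10728895911511878367.

10728895911511878367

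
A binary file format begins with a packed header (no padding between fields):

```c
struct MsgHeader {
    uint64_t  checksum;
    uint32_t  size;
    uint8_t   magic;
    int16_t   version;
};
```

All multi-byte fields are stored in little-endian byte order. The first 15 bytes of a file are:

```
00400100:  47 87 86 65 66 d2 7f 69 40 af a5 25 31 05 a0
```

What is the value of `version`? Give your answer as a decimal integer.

-24571

`version` follows `checksum` (8 B), `size` (4 B), `magic` (1 B), so it starts at offset 8 + 4 + 1 = 13 and occupies 2 bytes.
Bytes at offsets 13..14: 05 A0.
In little-endian order the low byte comes first in memory.
Reassemble most-significant byte first: A0 05 → 0xA005.
Top bit is set, so as a signed 16-bit value this is 0xA005 − 2^16 = -24571.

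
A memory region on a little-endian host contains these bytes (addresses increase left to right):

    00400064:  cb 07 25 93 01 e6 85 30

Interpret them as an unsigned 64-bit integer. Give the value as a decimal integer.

Little-endian stores the least-significant byte at the lowest address.
Reassemble most-significant byte first: 30 85 E6 01 93 25 07 CB → 0x3085E601932507CB.
0x3085E601932507CB = 3496453580161091531.

3496453580161091531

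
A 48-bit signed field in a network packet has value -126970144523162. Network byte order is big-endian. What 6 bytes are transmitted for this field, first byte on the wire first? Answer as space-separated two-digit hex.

Two's complement of -126970144523162 in 48 bits: 126970144523162 = 0x737A8A5C839A; invert → 0x8C8575A37C65; add 1 → 0x8C8575A37C66.
Split into bytes (most-significant first): 8C 85 75 A3 7C 66.
In big-endian order the high byte comes first in memory.
So the memory order matches the most-significant-first order: 8C 85 75 A3 7C 66.

8C 85 75 A3 7C 66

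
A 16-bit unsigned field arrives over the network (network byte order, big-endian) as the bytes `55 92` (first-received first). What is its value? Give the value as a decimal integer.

In big-endian order the high byte comes first in memory.
The bytes are already most-significant first: 0x5592.
0x5592 = 21906.

21906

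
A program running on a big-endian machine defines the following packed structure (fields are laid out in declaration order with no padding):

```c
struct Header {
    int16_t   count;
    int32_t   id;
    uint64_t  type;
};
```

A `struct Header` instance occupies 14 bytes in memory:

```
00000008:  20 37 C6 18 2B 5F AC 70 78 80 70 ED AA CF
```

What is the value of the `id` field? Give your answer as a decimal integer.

`id` follows `count` (2 bytes), so it starts at byte offset 2 and occupies 4 bytes.
Bytes at offsets 2..5: C6 18 2B 5F.
Big-endian stores the most-significant byte at the lowest address.
The bytes are already most-significant first: 0xC6182B5F.
Top bit is set, so as a signed 32-bit value this is 0xC6182B5F − 2^32 = -971494561.

-971494561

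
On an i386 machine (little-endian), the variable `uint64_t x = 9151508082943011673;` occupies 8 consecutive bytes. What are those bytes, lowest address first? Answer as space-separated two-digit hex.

59 2B EF 5A 1D B0 00 7F

9151508082943011673 in hexadecimal, padded to 64 bits, is 0x7F00B01D5AEF2B59.
Split into bytes (most-significant first): 7F 00 B0 1D 5A EF 2B 59.
Little-endian: lowest address holds the least-significant byte.
So at ascending addresses the bytes are 59 2B EF 5A 1D B0 00 7F.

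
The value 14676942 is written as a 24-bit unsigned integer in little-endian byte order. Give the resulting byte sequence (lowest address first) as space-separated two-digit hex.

CE F3 DF

14676942 in hexadecimal, padded to 24 bits, is 0xDFF3CE.
Split into bytes (most-significant first): DF F3 CE.
In little-endian order the low byte comes first in memory.
So at ascending addresses the bytes are CE F3 DF.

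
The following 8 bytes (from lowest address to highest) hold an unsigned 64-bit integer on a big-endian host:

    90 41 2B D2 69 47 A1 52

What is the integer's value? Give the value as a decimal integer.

Big-endian: lowest address holds the most-significant byte.
The bytes are already most-significant first: 0x90412BD26947A152.
0x90412BD26947A152 = 10394637597657243986.

10394637597657243986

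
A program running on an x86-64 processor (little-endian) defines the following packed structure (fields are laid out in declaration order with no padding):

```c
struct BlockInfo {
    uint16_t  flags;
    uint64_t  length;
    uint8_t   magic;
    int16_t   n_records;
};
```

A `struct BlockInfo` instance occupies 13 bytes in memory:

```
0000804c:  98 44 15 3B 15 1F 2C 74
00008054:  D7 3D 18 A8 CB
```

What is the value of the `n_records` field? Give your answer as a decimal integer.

`n_records` follows `flags` (2 B), `length` (8 B), `magic` (1 B), so it starts at offset 2 + 8 + 1 = 11 and occupies 2 bytes.
Bytes at offsets 11..12: A8 CB.
Little-endian stores the least-significant byte at the lowest address.
Reassemble most-significant byte first: CB A8 → 0xCBA8.
Top bit is set, so as a signed 16-bit value this is 0xCBA8 − 2^16 = -13400.

-13400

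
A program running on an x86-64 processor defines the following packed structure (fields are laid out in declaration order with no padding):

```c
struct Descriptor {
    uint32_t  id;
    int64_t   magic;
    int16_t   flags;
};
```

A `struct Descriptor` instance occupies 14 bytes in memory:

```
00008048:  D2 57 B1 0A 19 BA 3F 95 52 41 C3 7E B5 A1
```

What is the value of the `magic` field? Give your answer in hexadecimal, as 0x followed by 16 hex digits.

0x7EC34152953FBA19

`magic` follows `id` (4 bytes), so it starts at byte offset 4 and occupies 8 bytes.
Bytes at offsets 4..11: 19 BA 3F 95 52 41 C3 7E.
In little-endian order the low byte comes first in memory.
Reassemble most-significant byte first: 7E C3 41 52 95 3F BA 19 → 0x7EC34152953FBA19.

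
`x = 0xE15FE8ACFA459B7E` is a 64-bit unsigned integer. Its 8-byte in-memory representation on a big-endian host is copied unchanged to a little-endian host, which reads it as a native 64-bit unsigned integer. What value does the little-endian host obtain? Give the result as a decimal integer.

Stored big-endian, the bytes at ascending addresses are E1 5F E8 AC FA 45 9B 7E.
Read back as little-endian, the first byte is least significant, giving 0x7E9B45FAACE85FE1.
0x7E9B45FAACE85FE1 = 9122962413114122209.

9122962413114122209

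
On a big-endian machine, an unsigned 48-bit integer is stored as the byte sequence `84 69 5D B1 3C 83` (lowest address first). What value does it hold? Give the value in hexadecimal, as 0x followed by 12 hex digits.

0x84695DB13C83

Big-endian: lowest address holds the most-significant byte.
The bytes are already most-significant first: 0x84695DB13C83.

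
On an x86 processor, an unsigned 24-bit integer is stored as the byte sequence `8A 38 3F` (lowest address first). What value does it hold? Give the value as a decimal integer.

Little-endian stores the least-significant byte at the lowest address.
Reassemble most-significant byte first: 3F 38 8A → 0x3F388A.
0x3F388A = 4143242.

4143242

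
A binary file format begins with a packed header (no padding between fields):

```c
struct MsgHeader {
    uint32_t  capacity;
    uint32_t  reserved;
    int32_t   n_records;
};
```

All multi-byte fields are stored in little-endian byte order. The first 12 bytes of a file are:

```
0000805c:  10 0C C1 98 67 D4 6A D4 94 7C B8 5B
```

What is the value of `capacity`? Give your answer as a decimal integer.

`capacity` is the first field, at byte offset 0, occupying 4 bytes.
Bytes at offsets 0..3: 10 0C C1 98.
Little-endian: lowest address holds the least-significant byte.
Reassemble most-significant byte first: 98 C1 0C 10 → 0x98C10C10.
0x98C10C10 = 2562788368.

2562788368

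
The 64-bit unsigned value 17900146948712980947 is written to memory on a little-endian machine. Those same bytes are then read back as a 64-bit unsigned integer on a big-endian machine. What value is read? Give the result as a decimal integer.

17900146948712980947 in 64-bit hexadecimal is 0xF86A18CF915461D3.
Stored little-endian, the bytes at ascending addresses are D3 61 54 91 CF 18 6A F8.
Read back as big-endian, the last byte is least significant, giving 0xD3615491CF186AF8.
0xD3615491CF186AF8 = 15231548399965203192.

15231548399965203192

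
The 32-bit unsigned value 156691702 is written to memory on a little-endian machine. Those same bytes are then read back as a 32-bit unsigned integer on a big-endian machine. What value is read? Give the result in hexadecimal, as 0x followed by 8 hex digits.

0xF6EC5609

156691702 in 32-bit hexadecimal is 0x0956ECF6.
Stored little-endian, the bytes at ascending addresses are F6 EC 56 09.
Read back as big-endian, the last byte is least significant, giving 0xF6EC5609.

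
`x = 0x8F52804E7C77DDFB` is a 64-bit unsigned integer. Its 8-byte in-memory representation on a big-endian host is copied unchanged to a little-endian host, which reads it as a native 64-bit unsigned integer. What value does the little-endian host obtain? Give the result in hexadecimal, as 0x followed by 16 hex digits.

Stored big-endian, the bytes at ascending addresses are 8F 52 80 4E 7C 77 DD FB.
Read back as little-endian, the first byte is least significant, giving 0xFBDD777C4E80528F.

0xFBDD777C4E80528F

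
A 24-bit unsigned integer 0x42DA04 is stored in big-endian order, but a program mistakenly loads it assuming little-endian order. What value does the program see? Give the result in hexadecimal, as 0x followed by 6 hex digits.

Stored big-endian, the bytes at ascending addresses are 42 DA 04.
Read back as little-endian, the first byte is least significant, giving 0x04DA42.

0x04DA42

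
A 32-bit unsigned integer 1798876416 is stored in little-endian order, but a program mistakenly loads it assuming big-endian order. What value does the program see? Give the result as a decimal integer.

1798876416 in 32-bit hexadecimal is 0x6B38AD00.
Stored little-endian, the bytes at ascending addresses are 00 AD 38 6B.
Read back as big-endian, the last byte is least significant, giving 0x00AD386B.
0x00AD386B = 11352171.

11352171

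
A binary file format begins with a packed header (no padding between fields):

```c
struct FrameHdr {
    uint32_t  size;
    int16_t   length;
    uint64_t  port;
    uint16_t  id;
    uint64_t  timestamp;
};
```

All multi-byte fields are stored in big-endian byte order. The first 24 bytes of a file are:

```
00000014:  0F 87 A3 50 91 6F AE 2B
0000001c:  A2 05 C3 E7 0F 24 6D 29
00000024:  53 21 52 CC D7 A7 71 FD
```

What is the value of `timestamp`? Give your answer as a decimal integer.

`timestamp` follows `size` (4 B), `length` (2 B), `port` (8 B), `id` (2 B), so it starts at offset 4 + 2 + 8 + 2 = 16 and occupies 8 bytes.
Bytes at offsets 16..23: 53 21 52 CC D7 A7 71 FD.
Big-endian: lowest address holds the most-significant byte.
The bytes are already most-significant first: 0x532152CCD7A771FD.
0x532152CCD7A771FD = 5990160019124351485.

5990160019124351485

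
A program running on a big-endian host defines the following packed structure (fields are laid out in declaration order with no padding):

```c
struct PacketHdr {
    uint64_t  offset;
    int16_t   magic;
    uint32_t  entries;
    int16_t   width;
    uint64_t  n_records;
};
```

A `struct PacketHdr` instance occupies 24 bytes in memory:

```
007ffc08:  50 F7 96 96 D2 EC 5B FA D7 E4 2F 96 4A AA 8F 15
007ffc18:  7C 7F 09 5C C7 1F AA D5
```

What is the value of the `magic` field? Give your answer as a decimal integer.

`magic` follows `offset` (8 bytes), so it starts at byte offset 8 and occupies 2 bytes.
Bytes at offsets 8..9: D7 E4.
Big-endian: lowest address holds the most-significant byte.
The bytes are already most-significant first: 0xD7E4.
Top bit is set, so as a signed 16-bit value this is 0xD7E4 − 2^16 = -10268.

-10268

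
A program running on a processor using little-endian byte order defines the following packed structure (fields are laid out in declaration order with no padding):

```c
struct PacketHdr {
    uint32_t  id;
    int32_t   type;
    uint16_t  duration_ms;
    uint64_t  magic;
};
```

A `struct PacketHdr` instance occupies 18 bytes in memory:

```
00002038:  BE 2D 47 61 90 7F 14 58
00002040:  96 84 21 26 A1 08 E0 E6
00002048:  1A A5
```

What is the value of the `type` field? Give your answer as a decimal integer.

1477738384

`type` follows `id` (4 bytes), so it starts at byte offset 4 and occupies 4 bytes.
Bytes at offsets 4..7: 90 7F 14 58.
Little-endian: lowest address holds the least-significant byte.
Reassemble most-significant byte first: 58 14 7F 90 → 0x58147F90.
0x58147F90 = 1477738384.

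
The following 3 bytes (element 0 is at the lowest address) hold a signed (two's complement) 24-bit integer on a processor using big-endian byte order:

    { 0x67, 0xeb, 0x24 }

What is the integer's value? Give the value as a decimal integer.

6810404

In big-endian order the high byte comes first in memory.
The bytes are already most-significant first: 0x67EB24.
0x67EB24 = 6810404.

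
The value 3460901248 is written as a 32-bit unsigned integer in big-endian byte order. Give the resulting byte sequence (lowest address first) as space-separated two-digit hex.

3460901248 in hexadecimal, padded to 32 bits, is 0xCE492980.
Split into bytes (most-significant first): CE 49 29 80.
Big-endian: lowest address holds the most-significant byte.
So the memory order matches the most-significant-first order: CE 49 29 80.

CE 49 29 80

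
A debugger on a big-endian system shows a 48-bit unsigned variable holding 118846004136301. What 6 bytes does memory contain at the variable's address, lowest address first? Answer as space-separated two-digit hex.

118846004136301 in hexadecimal, padded to 48 bits, is 0x6C16FDDC096D.
Split into bytes (most-significant first): 6C 16 FD DC 09 6D.
Big-endian: lowest address holds the most-significant byte.
So the memory order matches the most-significant-first order: 6C 16 FD DC 09 6D.

6C 16 FD DC 09 6D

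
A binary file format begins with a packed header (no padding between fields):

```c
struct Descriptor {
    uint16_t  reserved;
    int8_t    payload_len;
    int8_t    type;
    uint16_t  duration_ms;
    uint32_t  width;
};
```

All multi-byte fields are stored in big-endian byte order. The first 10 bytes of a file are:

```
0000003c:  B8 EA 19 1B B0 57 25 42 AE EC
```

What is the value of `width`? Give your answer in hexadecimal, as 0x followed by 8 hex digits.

0x2542AEEC

`width` follows `reserved` (2 B), `payload_len` (1 B), `type` (1 B), `duration_ms` (2 B), so it starts at offset 2 + 1 + 1 + 2 = 6 and occupies 4 bytes.
Bytes at offsets 6..9: 25 42 AE EC.
Big-endian stores the most-significant byte at the lowest address.
The bytes are already most-significant first: 0x2542AEEC.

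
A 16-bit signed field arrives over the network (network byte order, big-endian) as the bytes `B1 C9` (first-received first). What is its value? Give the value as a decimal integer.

-20023

In big-endian order the high byte comes first in memory.
The bytes are already most-significant first: 0xB1C9.
Top bit is set, so as a signed 16-bit value this is 0xB1C9 − 2^16 = -20023.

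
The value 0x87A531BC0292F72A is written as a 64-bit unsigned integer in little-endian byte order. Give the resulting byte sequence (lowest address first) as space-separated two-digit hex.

2A F7 92 02 BC 31 A5 87

Split into bytes (most-significant first): 87 A5 31 BC 02 92 F7 2A.
Little-endian stores the least-significant byte at the lowest address.
So at ascending addresses the bytes are 2A F7 92 02 BC 31 A5 87.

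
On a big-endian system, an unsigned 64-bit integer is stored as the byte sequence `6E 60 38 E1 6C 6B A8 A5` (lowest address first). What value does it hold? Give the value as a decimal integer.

7953419482774087845

In big-endian order the high byte comes first in memory.
The bytes are already most-significant first: 0x6E6038E16C6BA8A5.
0x6E6038E16C6BA8A5 = 7953419482774087845.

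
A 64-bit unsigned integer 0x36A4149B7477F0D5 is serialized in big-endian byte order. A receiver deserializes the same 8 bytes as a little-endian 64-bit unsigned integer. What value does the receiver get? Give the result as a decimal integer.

Stored big-endian, the bytes at ascending addresses are 36 A4 14 9B 74 77 F0 D5.
Read back as little-endian, the first byte is least significant, giving 0xD5F077749B14A436.
0xD5F077749B14A436 = 15415952867190940726.

15415952867190940726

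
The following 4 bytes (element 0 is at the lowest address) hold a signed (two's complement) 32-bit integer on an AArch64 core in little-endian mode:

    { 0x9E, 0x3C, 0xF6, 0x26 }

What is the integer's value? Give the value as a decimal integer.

653671582

Little-endian stores the least-significant byte at the lowest address.
Reassemble most-significant byte first: 26 F6 3C 9E → 0x26F63C9E.
0x26F63C9E = 653671582.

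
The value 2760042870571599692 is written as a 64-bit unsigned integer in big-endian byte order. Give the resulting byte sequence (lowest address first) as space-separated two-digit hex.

2760042870571599692 in hexadecimal, padded to 64 bits, is 0x264DA45E1145074C.
Split into bytes (most-significant first): 26 4D A4 5E 11 45 07 4C.
Big-endian stores the most-significant byte at the lowest address.
So the memory order matches the most-significant-first order: 26 4D A4 5E 11 45 07 4C.

26 4D A4 5E 11 45 07 4C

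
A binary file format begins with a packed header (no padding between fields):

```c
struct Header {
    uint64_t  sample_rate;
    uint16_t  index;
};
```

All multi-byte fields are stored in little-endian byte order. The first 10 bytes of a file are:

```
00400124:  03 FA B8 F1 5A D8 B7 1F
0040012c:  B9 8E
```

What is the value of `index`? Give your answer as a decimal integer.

`index` follows `sample_rate` (8 bytes), so it starts at byte offset 8 and occupies 2 bytes.
Bytes at offsets 8..9: B9 8E.
In little-endian order the low byte comes first in memory.
Reassemble most-significant byte first: 8E B9 → 0x8EB9.
0x8EB9 = 36537.

36537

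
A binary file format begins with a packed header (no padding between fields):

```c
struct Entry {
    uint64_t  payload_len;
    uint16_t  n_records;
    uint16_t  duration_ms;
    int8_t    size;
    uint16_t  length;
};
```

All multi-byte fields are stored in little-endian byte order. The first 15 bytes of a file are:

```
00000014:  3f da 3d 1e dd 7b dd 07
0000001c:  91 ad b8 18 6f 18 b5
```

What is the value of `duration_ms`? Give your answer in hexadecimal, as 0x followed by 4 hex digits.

`duration_ms` follows `payload_len` (8 B), `n_records` (2 B), so it starts at offset 8 + 2 = 10 and occupies 2 bytes.
Bytes at offsets 10..11: B8 18.
In little-endian order the low byte comes first in memory.
Reassemble most-significant byte first: 18 B8 → 0x18B8.

0x18B8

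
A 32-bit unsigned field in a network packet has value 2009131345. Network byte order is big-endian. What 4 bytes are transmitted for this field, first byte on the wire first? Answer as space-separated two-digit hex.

2009131345 in hexadecimal, padded to 32 bits, is 0x77C0E951.
Split into bytes (most-significant first): 77 C0 E9 51.
Big-endian: lowest address holds the most-significant byte.
So the memory order matches the most-significant-first order: 77 C0 E9 51.

77 C0 E9 51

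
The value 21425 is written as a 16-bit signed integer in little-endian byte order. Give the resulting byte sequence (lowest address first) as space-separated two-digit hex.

B1 53

21425 in hexadecimal, padded to 16 bits, is 0x53B1.
Split into bytes (most-significant first): 53 B1.
Little-endian stores the least-significant byte at the lowest address.
So at ascending addresses the bytes are B1 53.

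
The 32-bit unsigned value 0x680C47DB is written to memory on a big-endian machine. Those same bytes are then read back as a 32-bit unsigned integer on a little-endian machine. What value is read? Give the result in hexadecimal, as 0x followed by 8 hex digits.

0xDB470C68

Stored big-endian, the bytes at ascending addresses are 68 0C 47 DB.
Read back as little-endian, the first byte is least significant, giving 0xDB470C68.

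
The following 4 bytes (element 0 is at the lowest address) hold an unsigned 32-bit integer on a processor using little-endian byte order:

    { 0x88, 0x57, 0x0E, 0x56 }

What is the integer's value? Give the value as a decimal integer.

In little-endian order the low byte comes first in memory.
Reassemble most-significant byte first: 56 0E 57 88 → 0x560E5788.
0x560E5788 = 1443780488.

1443780488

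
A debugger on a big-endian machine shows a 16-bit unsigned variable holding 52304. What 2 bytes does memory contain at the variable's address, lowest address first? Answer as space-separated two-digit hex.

52304 in hexadecimal, padded to 16 bits, is 0xCC50.
Split into bytes (most-significant first): CC 50.
In big-endian order the high byte comes first in memory.
So the memory order matches the most-significant-first order: CC 50.

CC 50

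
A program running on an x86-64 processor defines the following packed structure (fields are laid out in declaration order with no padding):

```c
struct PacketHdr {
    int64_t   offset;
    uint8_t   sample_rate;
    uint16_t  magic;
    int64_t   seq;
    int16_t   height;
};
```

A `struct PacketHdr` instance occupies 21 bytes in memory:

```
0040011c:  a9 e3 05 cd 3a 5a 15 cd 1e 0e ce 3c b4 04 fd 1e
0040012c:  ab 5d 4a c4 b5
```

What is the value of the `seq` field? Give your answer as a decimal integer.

5358627281223070780

`seq` follows `offset` (8 B), `sample_rate` (1 B), `magic` (2 B), so it starts at offset 8 + 1 + 2 = 11 and occupies 8 bytes.
Bytes at offsets 11..18: 3C B4 04 FD 1E AB 5D 4A.
Little-endian stores the least-significant byte at the lowest address.
Reassemble most-significant byte first: 4A 5D AB 1E FD 04 B4 3C → 0x4A5DAB1EFD04B43C.
0x4A5DAB1EFD04B43C = 5358627281223070780.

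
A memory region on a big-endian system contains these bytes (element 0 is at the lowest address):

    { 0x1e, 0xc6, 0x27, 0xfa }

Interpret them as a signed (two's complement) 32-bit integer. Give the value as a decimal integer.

516302842

Big-endian: lowest address holds the most-significant byte.
The bytes are already most-significant first: 0x1EC627FA.
0x1EC627FA = 516302842.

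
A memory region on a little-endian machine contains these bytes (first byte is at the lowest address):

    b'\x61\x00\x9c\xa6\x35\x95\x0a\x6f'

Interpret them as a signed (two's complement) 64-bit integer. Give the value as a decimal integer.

Little-endian stores the least-significant byte at the lowest address.
Reassemble most-significant byte first: 6F 0A 95 35 A6 9C 00 61 → 0x6F0A9535A69C0061.
0x6F0A9535A69C0061 = 8001371745638154337.

8001371745638154337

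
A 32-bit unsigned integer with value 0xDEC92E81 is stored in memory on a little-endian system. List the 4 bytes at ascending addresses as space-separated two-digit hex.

Split into bytes (most-significant first): DE C9 2E 81.
Little-endian stores the least-significant byte at the lowest address.
So at ascending addresses the bytes are 81 2E C9 DE.

81 2E C9 DE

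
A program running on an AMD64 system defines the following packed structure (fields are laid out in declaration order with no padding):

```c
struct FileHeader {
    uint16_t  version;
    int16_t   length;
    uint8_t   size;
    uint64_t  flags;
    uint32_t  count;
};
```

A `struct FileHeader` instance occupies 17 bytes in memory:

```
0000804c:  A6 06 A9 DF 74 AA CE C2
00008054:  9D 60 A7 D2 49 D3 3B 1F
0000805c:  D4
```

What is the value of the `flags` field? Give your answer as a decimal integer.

5319498143283465898

`flags` follows `version` (2 B), `length` (2 B), `size` (1 B), so it starts at offset 2 + 2 + 1 = 5 and occupies 8 bytes.
Bytes at offsets 5..12: AA CE C2 9D 60 A7 D2 49.
Little-endian: lowest address holds the least-significant byte.
Reassemble most-significant byte first: 49 D2 A7 60 9D C2 CE AA → 0x49D2A7609DC2CEAA.
0x49D2A7609DC2CEAA = 5319498143283465898.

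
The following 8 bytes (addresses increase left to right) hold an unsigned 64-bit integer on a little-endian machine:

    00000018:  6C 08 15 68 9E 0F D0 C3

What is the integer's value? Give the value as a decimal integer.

14109794805577222252

Little-endian: lowest address holds the least-significant byte.
Reassemble most-significant byte first: C3 D0 0F 9E 68 15 08 6C → 0xC3D00F9E6815086C.
0xC3D00F9E6815086C = 14109794805577222252.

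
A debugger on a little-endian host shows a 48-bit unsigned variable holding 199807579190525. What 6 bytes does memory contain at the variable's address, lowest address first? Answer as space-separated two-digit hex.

FD F4 C7 53 B9 B5

199807579190525 in hexadecimal, padded to 48 bits, is 0xB5B953C7F4FD.
Split into bytes (most-significant first): B5 B9 53 C7 F4 FD.
Little-endian stores the least-significant byte at the lowest address.
So at ascending addresses the bytes are FD F4 C7 53 B9 B5.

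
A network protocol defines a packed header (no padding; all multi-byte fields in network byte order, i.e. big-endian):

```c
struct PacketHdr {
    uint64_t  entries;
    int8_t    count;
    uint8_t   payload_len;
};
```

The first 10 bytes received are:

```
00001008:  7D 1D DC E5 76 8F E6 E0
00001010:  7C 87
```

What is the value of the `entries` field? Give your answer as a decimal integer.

`entries` is the first field, at byte offset 0, occupying 8 bytes.
Bytes at offsets 0..7: 7D 1D DC E5 76 8F E6 E0.
Big-endian: lowest address holds the most-significant byte.
The bytes are already most-significant first: 0x7D1DDCE5768FE6E0.
0x7D1DDCE5768FE6E0 = 9015604907160364768.

9015604907160364768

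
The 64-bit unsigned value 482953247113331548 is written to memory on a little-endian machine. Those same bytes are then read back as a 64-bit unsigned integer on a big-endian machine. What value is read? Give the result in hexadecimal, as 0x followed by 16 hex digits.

482953247113331548 in 64-bit hexadecimal is 0x06B3CB6B614FC35C.
Stored little-endian, the bytes at ascending addresses are 5C C3 4F 61 6B CB B3 06.
Read back as big-endian, the last byte is least significant, giving 0x5CC34F616BCBB306.

0x5CC34F616BCBB306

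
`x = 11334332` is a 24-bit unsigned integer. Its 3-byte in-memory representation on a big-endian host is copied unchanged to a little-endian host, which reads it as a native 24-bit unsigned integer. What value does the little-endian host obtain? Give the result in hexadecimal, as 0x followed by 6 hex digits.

0xBCF2AC

11334332 in 24-bit hexadecimal is 0xACF2BC.
Stored big-endian, the bytes at ascending addresses are AC F2 BC.
Read back as little-endian, the first byte is least significant, giving 0xBCF2AC.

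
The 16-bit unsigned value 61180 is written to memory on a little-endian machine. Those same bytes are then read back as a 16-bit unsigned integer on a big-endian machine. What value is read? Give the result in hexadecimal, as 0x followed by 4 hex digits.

61180 in 16-bit hexadecimal is 0xEEFC.
Stored little-endian, the bytes at ascending addresses are FC EE.
Read back as big-endian, the last byte is least significant, giving 0xFCEE.

0xFCEE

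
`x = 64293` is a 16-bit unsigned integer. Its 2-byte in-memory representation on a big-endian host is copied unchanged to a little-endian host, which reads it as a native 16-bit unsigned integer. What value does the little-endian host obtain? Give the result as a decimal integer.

9723

64293 in 16-bit hexadecimal is 0xFB25.
Stored big-endian, the bytes at ascending addresses are FB 25.
Read back as little-endian, the first byte is least significant, giving 0x25FB.
0x25FB = 9723.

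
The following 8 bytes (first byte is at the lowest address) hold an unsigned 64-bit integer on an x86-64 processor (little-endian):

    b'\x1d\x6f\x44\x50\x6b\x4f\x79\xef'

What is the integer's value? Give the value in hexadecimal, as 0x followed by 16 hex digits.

0xEF794F6B50446F1D

Little-endian stores the least-significant byte at the lowest address.
Reassemble most-significant byte first: EF 79 4F 6B 50 44 6F 1D → 0xEF794F6B50446F1D.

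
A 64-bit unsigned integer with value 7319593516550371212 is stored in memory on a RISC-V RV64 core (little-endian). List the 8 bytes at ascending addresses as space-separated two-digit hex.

8C B7 3C BE 85 6B 94 65

7319593516550371212 in hexadecimal, padded to 64 bits, is 0x65946B85BE3CB78C.
Split into bytes (most-significant first): 65 94 6B 85 BE 3C B7 8C.
Little-endian: lowest address holds the least-significant byte.
So at ascending addresses the bytes are 8C B7 3C BE 85 6B 94 65.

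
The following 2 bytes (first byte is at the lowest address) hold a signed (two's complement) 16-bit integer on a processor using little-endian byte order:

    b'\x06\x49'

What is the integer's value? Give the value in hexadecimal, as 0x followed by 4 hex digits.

Little-endian: lowest address holds the least-significant byte.
Reassemble most-significant byte first: 49 06 → 0x4906.

0x4906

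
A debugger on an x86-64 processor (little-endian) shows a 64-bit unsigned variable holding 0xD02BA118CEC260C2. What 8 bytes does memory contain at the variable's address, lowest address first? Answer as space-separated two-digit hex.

Split into bytes (most-significant first): D0 2B A1 18 CE C2 60 C2.
Little-endian stores the least-significant byte at the lowest address.
So at ascending addresses the bytes are C2 60 C2 CE 18 A1 2B D0.

C2 60 C2 CE 18 A1 2B D0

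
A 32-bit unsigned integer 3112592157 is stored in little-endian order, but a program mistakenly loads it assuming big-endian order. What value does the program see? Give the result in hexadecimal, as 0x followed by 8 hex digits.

0x1D6386B9

3112592157 in 32-bit hexadecimal is 0xB986631D.
Stored little-endian, the bytes at ascending addresses are 1D 63 86 B9.
Read back as big-endian, the last byte is least significant, giving 0x1D6386B9.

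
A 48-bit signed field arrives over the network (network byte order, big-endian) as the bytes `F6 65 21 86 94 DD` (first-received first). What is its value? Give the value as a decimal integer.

Big-endian stores the most-significant byte at the lowest address.
The bytes are already most-significant first: 0xF665218694DD.
Top bit is set, so as a signed 48-bit value this is 0xF665218694DD − 2^48 = -10560762112803.

-10560762112803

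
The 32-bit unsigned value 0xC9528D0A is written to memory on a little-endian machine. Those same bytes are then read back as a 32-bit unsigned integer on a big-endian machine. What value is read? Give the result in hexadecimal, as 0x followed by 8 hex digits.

0x0A8D52C9

Stored little-endian, the bytes at ascending addresses are 0A 8D 52 C9.
Read back as big-endian, the last byte is least significant, giving 0x0A8D52C9.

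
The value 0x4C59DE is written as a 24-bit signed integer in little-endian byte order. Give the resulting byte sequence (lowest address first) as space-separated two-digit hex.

DE 59 4C

Split into bytes (most-significant first): 4C 59 DE.
In little-endian order the low byte comes first in memory.
So at ascending addresses the bytes are DE 59 4C.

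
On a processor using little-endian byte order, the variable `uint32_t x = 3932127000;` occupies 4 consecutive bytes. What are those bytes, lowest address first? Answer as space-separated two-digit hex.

3932127000 in hexadecimal, padded to 32 bits, is 0xEA5F7F18.
Split into bytes (most-significant first): EA 5F 7F 18.
Little-endian: lowest address holds the least-significant byte.
So at ascending addresses the bytes are 18 7F 5F EA.

18 7F 5F EA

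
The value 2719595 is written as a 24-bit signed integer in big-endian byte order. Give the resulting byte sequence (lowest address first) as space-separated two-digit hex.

29 7F 6B

2719595 in hexadecimal, padded to 24 bits, is 0x297F6B.
Split into bytes (most-significant first): 29 7F 6B.
In big-endian order the high byte comes first in memory.
So the memory order matches the most-significant-first order: 29 7F 6B.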